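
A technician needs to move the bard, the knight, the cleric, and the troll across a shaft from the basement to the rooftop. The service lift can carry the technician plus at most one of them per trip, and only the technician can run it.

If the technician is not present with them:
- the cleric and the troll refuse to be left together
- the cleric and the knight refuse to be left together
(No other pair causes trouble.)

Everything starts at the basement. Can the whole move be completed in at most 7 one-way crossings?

No

Counting alone: the technician can take at most 1 across per trip to the rooftop, so moving all 4 needs at least 4 loaded trips out, with a return between consecutive ones — at least 7 crossings.
The safety rule pushes this higher. Following every safe sequence of crossings, the most of the 4 that can be at the rooftop as the service lift arrives there on crossing 7 is 3 — never all 4.
So the move cannot be finished within 7 crossings. (The shortest complete plan takes 9:)
1. Technician goes to the rooftop with the cleric.  [the basement: the bard, the knight, the troll | the rooftop: the cleric]
2. Technician goes back to the basement alone.  [the basement: the bard, the knight, the troll | the rooftop: the cleric]
3. Technician goes to the rooftop with the bard.  [the basement: the knight, the troll | the rooftop: the bard, the cleric]
4. Technician goes back to the basement alone.  [the basement: the knight, the troll | the rooftop: the bard, the cleric]
5. Technician goes to the rooftop with the knight.  [the basement: the troll | the rooftop: the bard, the cleric, the knight]
6. Technician goes back to the basement with the cleric.  [the basement: the cleric, the troll | the rooftop: the bard, the knight]
7. Technician goes to the rooftop with the troll.  [the basement: the cleric | the rooftop: the bard, the knight, the troll]
8. Technician goes back to the basement alone.  [the basement: the cleric | the rooftop: the bard, the knight, the troll]
9. Technician goes to the rooftop with the cleric.  [the basement: — | the rooftop: the bard, the cleric, the knight, the troll]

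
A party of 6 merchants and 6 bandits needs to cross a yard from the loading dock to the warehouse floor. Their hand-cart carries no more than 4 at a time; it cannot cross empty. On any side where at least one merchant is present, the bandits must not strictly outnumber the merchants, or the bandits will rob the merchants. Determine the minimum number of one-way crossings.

9

Counting alone: each trip to the warehouse floor takes at most 4 across and each return brings at least 1 back, so after t trips out (and t−1 returns) at most 4t − (t−1) of the 12 are across; that first reaches 12 at t = 4, so at least 7 crossings are needed.
The safety rule pushes this higher. Following every safe sequence of crossings, the most of the 12 that can be at the warehouse floor as the hand-cart arrives there on crossing 7 is 11 — never all 12.
So no plan with fewer than 9 crossings exists, and this one achieves 9:
1. 2 bandits → the warehouse floor.  (the loading dock: 6M 4B; the warehouse floor: 0M 2B)
2. 1 bandit ← the loading dock.  (the loading dock: 6M 5B; the warehouse floor: 0M 1B)
3. 4 bandits → the warehouse floor.  (the loading dock: 6M 1B; the warehouse floor: 0M 5B)
4. 1 bandit ← the loading dock.  (the loading dock: 6M 2B; the warehouse floor: 0M 4B)
5. 4 merchants → the warehouse floor.  (the loading dock: 2M 2B; the warehouse floor: 4M 4B)
6. 1 merchant and 1 bandit ← the loading dock.  (the loading dock: 3M 3B; the warehouse floor: 3M 3B)
7. 2 merchants and 2 bandits → the warehouse floor.  (the loading dock: 1M 1B; the warehouse floor: 5M 5B)
8. 1 merchant and 1 bandit ← the loading dock.  (the loading dock: 2M 2B; the warehouse floor: 4M 4B)
9. 2 merchants and 2 bandits → the warehouse floor.  (the loading dock: 0M 0B; the warehouse floor: 6M 6B)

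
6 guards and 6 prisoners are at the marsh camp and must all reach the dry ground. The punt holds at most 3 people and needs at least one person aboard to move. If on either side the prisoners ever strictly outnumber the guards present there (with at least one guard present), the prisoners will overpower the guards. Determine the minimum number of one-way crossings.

impossible

Following every safe sequence of crossings from the start, the most of the 12 that can be at the dry ground as the punt arrives there on crossings 1, 3, 5 is 3, 5, 6 respectively; the best ever achieved is 6 of 12.
From crossing 7 on, no configuration arises that was not already reachable earlier: only 17 distinct safe configurations (who is on which side, and where the punt is) can ever be reached, none of them has everyone across, and every continuation just revisits them. They are: 0 guards + 0 prisoners across (punt back at the start); 0 guards + 1 prisoner across (punt there); 0 guards + 1 prisoner across (punt back at the start); 0 guards + 2 prisoners across (punt there); 0 guards + 2 prisoners across (punt back at the start); 0 guards + 3 prisoners across (punt there); 0 guards + 3 prisoners across (punt back at the start); 0 guards + 4 prisoners across (punt there); 0 guards + 4 prisoners across (punt back at the start); 0 guards + 5 prisoners across (punt there); 0 guards + 5 prisoners across (punt back at the start); 0 guards + 6 prisoners across (punt there); 1 guard + 1 prisoner across (punt there); 1 guard + 1 prisoner across (punt back at the start); 2 guards + 2 prisoners across (punt there); 2 guards + 2 prisoners across (punt back at the start); 3 guards + 3 prisoners across (punt there). So no valid plan exists.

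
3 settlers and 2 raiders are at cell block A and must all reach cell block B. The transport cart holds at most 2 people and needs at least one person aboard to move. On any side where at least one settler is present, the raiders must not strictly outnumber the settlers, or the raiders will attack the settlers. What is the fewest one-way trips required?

Counting alone: each trip to cell block B takes at most 2 across and each return brings at least 1 back, so after t trips out (and t−1 returns) at most 2t − (t−1) of the 5 are across; that first reaches 5 at t = 4, so at least 7 crossings are needed.
The plan below uses exactly 7 crossings, so it is optimal:
1. 2 raiders → cell block B.  (cell block A: 3S 0R; cell block B: 0S 2R)
2. 1 raider ← cell block A.  (cell block A: 3S 1R; cell block B: 0S 1R)
3. 2 settlers → cell block B.  (cell block A: 1S 1R; cell block B: 2S 1R)
4. 1 settler ← cell block A.  (cell block A: 2S 1R; cell block B: 1S 1R)
5. 1 settler and 1 raider → cell block B.  (cell block A: 1S 0R; cell block B: 2S 2R)
6. 1 raider ← cell block A.  (cell block A: 1S 1R; cell block B: 2S 1R)
7. 1 settler and 1 raider → cell block B.  (cell block A: 0S 0R; cell block B: 3S 2R)

7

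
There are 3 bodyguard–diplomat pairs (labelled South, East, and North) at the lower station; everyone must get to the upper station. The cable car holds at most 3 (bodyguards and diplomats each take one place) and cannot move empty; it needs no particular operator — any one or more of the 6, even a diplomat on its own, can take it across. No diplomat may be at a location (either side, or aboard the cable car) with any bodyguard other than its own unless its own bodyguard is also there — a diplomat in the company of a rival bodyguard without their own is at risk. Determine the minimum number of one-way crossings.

5

Counting alone: each trip to the upper station takes at most 3 across and each return brings at least 1 back, so after t trips out (and t−1 returns) at most 3t − (t−1) of the 6 are across; that first reaches 6 at t = 3, so at least 5 crossings are needed.
The plan below uses exactly 5 crossings, so it is optimal:
1. bodyguard South and diplomat South cross → the upper station.
2. bodyguard South crosses ← the lower station.
3. bodyguard East, bodyguard North, and bodyguard South cross → the upper station.
4. diplomat South crosses ← the lower station.
5. diplomat East, diplomat North, and diplomat South cross → the upper station.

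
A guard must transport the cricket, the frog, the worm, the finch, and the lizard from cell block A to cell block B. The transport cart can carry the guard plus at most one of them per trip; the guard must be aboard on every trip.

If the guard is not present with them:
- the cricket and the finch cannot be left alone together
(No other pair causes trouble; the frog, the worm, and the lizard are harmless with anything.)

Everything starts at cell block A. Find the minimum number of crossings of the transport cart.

Counting alone: the guard can take at most 1 across per trip to cell block B, so moving all 5 needs at least 5 loaded trips out, with a return between consecutive ones — at least 9 crossings.
The plan below uses exactly 9 crossings, so it is optimal:
1. Guard goes to cell block B with the cricket.
2. Guard goes back to cell block A alone.
3. Guard goes to cell block B with the frog.
4. Guard goes back to cell block A alone.
5. Guard goes to cell block B with the worm.
6. Guard goes back to cell block A alone.
7. Guard goes to cell block B with the lizard.
8. Guard goes back to cell block A alone.
9. Guard goes to cell block B with the finch.

9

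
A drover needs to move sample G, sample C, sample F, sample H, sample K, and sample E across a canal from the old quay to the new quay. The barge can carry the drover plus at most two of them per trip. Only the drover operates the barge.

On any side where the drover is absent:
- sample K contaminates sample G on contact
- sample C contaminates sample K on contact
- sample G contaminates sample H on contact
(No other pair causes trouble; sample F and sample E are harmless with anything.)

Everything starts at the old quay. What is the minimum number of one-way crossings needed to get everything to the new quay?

Counting alone: the drover can take at most 2 across per trip to the new quay, so moving all 6 needs at least 3 loaded trips out, with a return between consecutive ones — at least 5 crossings.
The plan below uses exactly 5 crossings, so it is optimal:
1. Drover goes to the new quay with sample C and sample G.  [the old quay: sample E, sample F, sample H, sample K | the new quay: sample C, sample G]
2. Drover goes back to the old quay alone.  [the old quay: sample E, sample F, sample H, sample K | the new quay: sample C, sample G]
3. Drover goes to the new quay with sample E and sample F.  [the old quay: sample H, sample K | the new quay: sample C, sample E, sample F, sample G]
4. Drover goes back to the old quay alone.  [the old quay: sample H, sample K | the new quay: sample C, sample E, sample F, sample G]
5. Drover goes to the new quay with sample H and sample K.  [the old quay: — | the new quay: sample C, sample E, sample F, sample G, sample H, sample K]

5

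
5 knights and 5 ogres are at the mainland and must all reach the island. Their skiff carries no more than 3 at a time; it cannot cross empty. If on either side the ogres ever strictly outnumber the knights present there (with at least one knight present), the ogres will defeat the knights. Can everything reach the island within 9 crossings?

No

Counting alone: each trip to the island takes at most 3 across and each return brings at least 1 back, so after t trips out (and t−1 returns) at most 3t − (t−1) of the 10 are across; that first reaches 10 at t = 5, so at least 9 crossings are needed.
The safety rule pushes this higher. Following every safe sequence of crossings, the most of the 10 that can be at the island as the skiff arrives there on crossing 9 is 9 — never all 10.
So the move cannot be finished within 9 crossings. (The shortest complete plan takes 11:)
1. 2 ogres → the island.  (the mainland: 5K 3O; the island: 0K 2O)
2. 1 ogre ← the mainland.  (the mainland: 5K 4O; the island: 0K 1O)
3. 3 ogres → the island.  (the mainland: 5K 1O; the island: 0K 4O)
4. 1 ogre ← the mainland.  (the mainland: 5K 2O; the island: 0K 3O)
5. 3 knights → the island.  (the mainland: 2K 2O; the island: 3K 3O)
6. 1 knight and 1 ogre ← the mainland.  (the mainland: 3K 3O; the island: 2K 2O)
7. 3 knights → the island.  (the mainland: 0K 3O; the island: 5K 2O)
8. 1 ogre ← the mainland.  (the mainland: 0K 4O; the island: 5K 1O)
9. 2 ogres → the island.  (the mainland: 0K 2O; the island: 5K 3O)
10. 1 ogre ← the mainland.  (the mainland: 0K 3O; the island: 5K 2O)
11. 3 ogres → the island.  (the mainland: 0K 0O; the island: 5K 5O)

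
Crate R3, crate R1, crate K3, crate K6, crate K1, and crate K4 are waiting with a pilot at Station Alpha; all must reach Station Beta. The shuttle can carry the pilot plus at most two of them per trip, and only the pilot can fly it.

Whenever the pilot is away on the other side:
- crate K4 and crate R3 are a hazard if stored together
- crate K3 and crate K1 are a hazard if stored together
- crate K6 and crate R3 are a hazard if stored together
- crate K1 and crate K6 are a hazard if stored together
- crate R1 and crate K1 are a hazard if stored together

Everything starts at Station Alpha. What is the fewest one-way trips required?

7

Counting alone: the pilot can take at most 2 across per trip to Station Beta, so moving all 6 needs at least 3 loaded trips out, with a return between consecutive ones — at least 5 crossings.
The safety rule pushes this higher. Following every safe sequence of crossings, the most of the 6 that can be at Station Beta as the shuttle arrives there on crossing 5 is 5 — never all 6.
So no plan with fewer than 7 crossings exists, and this one achieves 7:
1. Pilot goes to Station Beta with crate K1 and crate R3.  [Station Alpha: crate K3, crate K4, crate K6, crate R1 | Station Beta: crate K1, crate R3]
2. Pilot goes back to Station Alpha alone.  [Station Alpha: crate K3, crate K4, crate K6, crate R1 | Station Beta: crate K1, crate R3]
3. Pilot goes to Station Beta with crate K3 and crate R1.  [Station Alpha: crate K4, crate K6 | Station Beta: crate K1, crate K3, crate R1, crate R3]
4. Pilot goes back to Station Alpha with crate K1.  [Station Alpha: crate K1, crate K4, crate K6 | Station Beta: crate K3, crate R1, crate R3]
5. Pilot goes to Station Beta with crate K4 and crate K6.  [Station Alpha: crate K1 | Station Beta: crate K3, crate K4, crate K6, crate R1, crate R3]
6. Pilot goes back to Station Alpha with crate R3.  [Station Alpha: crate K1, crate R3 | Station Beta: crate K3, crate K4, crate K6, crate R1]
7. Pilot goes to Station Beta with crate K1 and crate R3.  [Station Alpha: — | Station Beta: crate K1, crate K3, crate K4, crate K6, crate R1, crate R3]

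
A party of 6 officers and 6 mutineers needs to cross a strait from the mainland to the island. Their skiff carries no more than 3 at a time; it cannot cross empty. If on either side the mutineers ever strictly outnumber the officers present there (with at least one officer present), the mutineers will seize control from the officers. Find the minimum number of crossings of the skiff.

Following every safe sequence of crossings from the start, the most of the 12 that can be at the island as the skiff arrives there on crossings 1, 3, 5 is 3, 5, 6 respectively; the best ever achieved is 6 of 12.
From crossing 7 on, no configuration arises that was not already reachable earlier: only 17 distinct safe configurations (who is on which side, and where the skiff is) can ever be reached, none of them has everyone across, and every continuation just revisits them. They are: 0 officers + 0 mutineers across (skiff back at the start); 0 officers + 1 mutineer across (skiff there); 0 officers + 1 mutineer across (skiff back at the start); 0 officers + 2 mutineers across (skiff there); 0 officers + 2 mutineers across (skiff back at the start); 0 officers + 3 mutineers across (skiff there); 0 officers + 3 mutineers across (skiff back at the start); 0 officers + 4 mutineers across (skiff there); 0 officers + 4 mutineers across (skiff back at the start); 0 officers + 5 mutineers across (skiff there); 0 officers + 5 mutineers across (skiff back at the start); 0 officers + 6 mutineers across (skiff there); 1 officer + 1 mutineer across (skiff there); 1 officer + 1 mutineer across (skiff back at the start); 2 officers + 2 mutineers across (skiff there); 2 officers + 2 mutineers across (skiff back at the start); 3 officers + 3 mutineers across (skiff there). So no valid plan exists.

impossible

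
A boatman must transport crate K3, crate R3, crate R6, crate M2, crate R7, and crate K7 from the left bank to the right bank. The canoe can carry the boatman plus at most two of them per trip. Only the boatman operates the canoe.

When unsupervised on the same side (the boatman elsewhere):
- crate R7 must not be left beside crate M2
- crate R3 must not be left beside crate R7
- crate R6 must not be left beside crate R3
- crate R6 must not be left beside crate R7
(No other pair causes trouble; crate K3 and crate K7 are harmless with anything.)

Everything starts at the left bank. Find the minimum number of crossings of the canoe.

Counting alone: the boatman can take at most 2 across per trip to the right bank, so moving all 6 needs at least 3 loaded trips out, with a return between consecutive ones — at least 5 crossings.
The safety rule pushes this higher. Following every safe sequence of crossings, the most of the 6 that can be at the right bank as the canoe arrives there on crossings 5, 7 is 4, 5 respectively — never all 6.
So no plan with fewer than 9 crossings exists, and this one achieves 9:
1. Boatman goes to the right bank with crate R3 and crate R7.  [the left bank: crate K3, crate K7, crate M2, crate R6 | the right bank: crate R3, crate R7]
2. Boatman goes back to the left bank with crate R3.  [the left bank: crate K3, crate K7, crate M2, crate R3, crate R6 | the right bank: crate R7]
3. Boatman goes to the right bank with crate K3 and crate R3.  [the left bank: crate K7, crate M2, crate R6 | the right bank: crate K3, crate R3, crate R7]
4. Boatman goes back to the left bank with crate R3.  [the left bank: crate K7, crate M2, crate R3, crate R6 | the right bank: crate K3, crate R7]
5. Boatman goes to the right bank with crate M2 and crate R3.  [the left bank: crate K7, crate R6 | the right bank: crate K3, crate M2, crate R3, crate R7]
6. Boatman goes back to the left bank with crate R7.  [the left bank: crate K7, crate R6, crate R7 | the right bank: crate K3, crate M2, crate R3]
7. Boatman goes to the right bank with crate K7 and crate R6.  [the left bank: crate R7 | the right bank: crate K3, crate K7, crate M2, crate R3, crate R6]
8. Boatman goes back to the left bank with crate R3.  [the left bank: crate R3, crate R7 | the right bank: crate K3, crate K7, crate M2, crate R6]
9. Boatman goes to the right bank with crate R3 and crate R7.  [the left bank: — | the right bank: crate K3, crate K7, crate M2, crate R3, crate R6, crate R7]

9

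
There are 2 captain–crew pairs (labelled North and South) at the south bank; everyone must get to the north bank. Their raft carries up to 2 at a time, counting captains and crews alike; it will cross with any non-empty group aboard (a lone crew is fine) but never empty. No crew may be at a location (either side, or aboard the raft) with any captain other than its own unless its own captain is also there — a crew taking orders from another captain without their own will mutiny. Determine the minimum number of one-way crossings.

Counting alone: each trip to the north bank takes at most 2 across and each return brings at least 1 back, so after t trips out (and t−1 returns) at most 2t − (t−1) of the 4 are across; that first reaches 4 at t = 3, so at least 5 crossings are needed.
The plan below uses exactly 5 crossings, so it is optimal:
1. captain North and crew North cross → the north bank.
2. captain North crosses ← the south bank.
3. captain North and captain South cross → the north bank.
4. captain South crosses ← the south bank.
5. captain South and crew South cross → the north bank.

5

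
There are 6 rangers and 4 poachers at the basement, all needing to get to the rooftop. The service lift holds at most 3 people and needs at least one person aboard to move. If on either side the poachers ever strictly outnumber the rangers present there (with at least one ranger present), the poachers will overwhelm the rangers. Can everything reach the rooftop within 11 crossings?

Yes — this plan uses 9 crossings (≤ 11):
1. 2 poachers → the rooftop.  (the basement: 6R 2P; the rooftop: 0R 2P)
2. 1 poacher ← the basement.  (the basement: 6R 3P; the rooftop: 0R 1P)
3. 3 poachers → the rooftop.  (the basement: 6R 0P; the rooftop: 0R 4P)
4. 1 poacher ← the basement.  (the basement: 6R 1P; the rooftop: 0R 3P)
5. 3 rangers → the rooftop.  (the basement: 3R 1P; the rooftop: 3R 3P)
6. 1 poacher ← the basement.  (the basement: 3R 2P; the rooftop: 3R 2P)
7. 1 ranger and 2 poachers → the rooftop.  (the basement: 2R 0P; the rooftop: 4R 4P)
8. 1 poacher ← the basement.  (the basement: 2R 1P; the rooftop: 4R 3P)
9. 2 rangers and 1 poacher → the rooftop.  (the basement: 0R 0P; the rooftop: 6R 4P)

Yes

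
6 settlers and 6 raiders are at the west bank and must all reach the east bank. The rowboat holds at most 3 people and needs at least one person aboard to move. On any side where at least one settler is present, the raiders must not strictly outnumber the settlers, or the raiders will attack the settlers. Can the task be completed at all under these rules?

Following every safe sequence of crossings from the start, the most of the 12 that can be at the east bank as the rowboat arrives there on crossings 1, 3, 5 is 3, 5, 6 respectively; the best ever achieved is 6 of 12.
From crossing 7 on, no configuration arises that was not already reachable earlier: only 17 distinct safe configurations (who is on which side, and where the rowboat is) can ever be reached, none of them has everyone across, and every continuation just revisits them. They are: 0 settlers + 0 raiders across (rowboat back at the start); 0 settlers + 1 raider across (rowboat there); 0 settlers + 1 raider across (rowboat back at the start); 0 settlers + 2 raiders across (rowboat there); 0 settlers + 2 raiders across (rowboat back at the start); 0 settlers + 3 raiders across (rowboat there); 0 settlers + 3 raiders across (rowboat back at the start); 0 settlers + 4 raiders across (rowboat there); 0 settlers + 4 raiders across (rowboat back at the start); 0 settlers + 5 raiders across (rowboat there); 0 settlers + 5 raiders across (rowboat back at the start); 0 settlers + 6 raiders across (rowboat there); 1 settler + 1 raider across (rowboat there); 1 settler + 1 raider across (rowboat back at the start); 2 settlers + 2 raiders across (rowboat there); 2 settlers + 2 raiders across (rowboat back at the start); 3 settlers + 3 raiders across (rowboat there). So no valid plan exists.

No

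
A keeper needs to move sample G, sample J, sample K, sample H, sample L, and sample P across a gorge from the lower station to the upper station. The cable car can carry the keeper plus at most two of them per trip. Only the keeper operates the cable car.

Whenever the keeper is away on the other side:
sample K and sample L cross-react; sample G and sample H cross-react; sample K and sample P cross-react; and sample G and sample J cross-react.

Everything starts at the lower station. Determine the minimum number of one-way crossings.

7

Counting alone: the keeper can take at most 2 across per trip to the upper station, so moving all 6 needs at least 3 loaded trips out, with a return between consecutive ones — at least 5 crossings.
The safety rule pushes this higher. Following every safe sequence of crossings, the most of the 6 that can be at the upper station as the cable car arrives there on crossing 5 is 5 — never all 6.
So no plan with fewer than 7 crossings exists, and this one achieves 7:
1. Keeper goes to the upper station with sample G and sample K.  [the lower station: sample H, sample J, sample L, sample P | the upper station: sample G, sample K]
2. Keeper goes back to the lower station alone.  [the lower station: sample H, sample J, sample L, sample P | the upper station: sample G, sample K]
3. Keeper goes to the upper station with sample H and sample J.  [the lower station: sample L, sample P | the upper station: sample G, sample H, sample J, sample K]
4. Keeper goes back to the lower station with sample G.  [the lower station: sample G, sample L, sample P | the upper station: sample H, sample J, sample K]
5. Keeper goes to the upper station with sample L and sample P.  [the lower station: sample G | the upper station: sample H, sample J, sample K, sample L, sample P]
6. Keeper goes back to the lower station with sample K.  [the lower station: sample G, sample K | the upper station: sample H, sample J, sample L, sample P]
7. Keeper goes to the upper station with sample G and sample K.  [the lower station: — | the upper station: sample G, sample H, sample J, sample K, sample L, sample P]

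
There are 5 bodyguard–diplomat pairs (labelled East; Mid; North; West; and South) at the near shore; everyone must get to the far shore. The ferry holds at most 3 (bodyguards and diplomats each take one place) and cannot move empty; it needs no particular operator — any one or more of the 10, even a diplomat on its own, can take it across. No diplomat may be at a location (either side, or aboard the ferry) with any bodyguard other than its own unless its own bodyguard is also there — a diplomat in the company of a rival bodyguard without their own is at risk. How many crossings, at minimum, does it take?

11

Counting alone: each trip to the far shore takes at most 3 across and each return brings at least 1 back, so after t trips out (and t−1 returns) at most 3t − (t−1) of the 10 are across; that first reaches 10 at t = 5, so at least 9 crossings are needed.
The safety rule pushes this higher. Following every safe sequence of crossings, the most of the 10 that can be at the far shore as the ferry arrives there on crossing 9 is 9 — never all 10.
So no plan with fewer than 11 crossings exists, and this one achieves 11:
1. bodyguard East and diplomat East cross → the far shore.
2. bodyguard East crosses ← the near shore.
3. diplomat Mid, diplomat North, and diplomat West cross → the far shore.
4. diplomat East crosses ← the near shore.
5. bodyguard Mid, bodyguard North, and bodyguard West cross → the far shore.
6. bodyguard Mid and diplomat Mid cross ← the near shore.
7. bodyguard East, bodyguard Mid, and bodyguard South cross → the far shore.
8. diplomat North crosses ← the near shore.
9. diplomat East and diplomat Mid cross → the far shore.
10. diplomat East crosses ← the near shore.
11. diplomat East, diplomat North, and diplomat South cross → the far shore.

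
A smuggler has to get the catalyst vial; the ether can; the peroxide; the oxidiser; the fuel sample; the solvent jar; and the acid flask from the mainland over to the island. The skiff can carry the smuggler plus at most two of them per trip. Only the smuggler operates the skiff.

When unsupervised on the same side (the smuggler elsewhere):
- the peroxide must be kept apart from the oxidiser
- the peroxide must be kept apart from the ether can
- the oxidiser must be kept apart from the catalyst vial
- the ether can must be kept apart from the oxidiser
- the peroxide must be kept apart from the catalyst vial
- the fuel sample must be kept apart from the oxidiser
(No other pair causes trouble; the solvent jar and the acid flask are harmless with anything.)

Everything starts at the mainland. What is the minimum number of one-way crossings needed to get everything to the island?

Counting alone: the smuggler can take at most 2 across per trip to the island, so moving all 7 needs at least 4 loaded trips out, with a return between consecutive ones — at least 7 crossings.
The safety rule pushes this higher. Following every safe sequence of crossings, the most of the 7 that can be at the island as the skiff arrives there on crossings 7, 9 is 5, 6 respectively — never all 7.
So no plan with fewer than 11 crossings exists, and this one achieves 11:
1. Smuggler goes to the island with the oxidiser and the peroxide.  [the mainland: the acid flask, the catalyst vial, the ether can, the fuel sample, the solvent jar | the island: the oxidiser, the peroxide]
2. Smuggler goes back to the mainland with the peroxide.  [the mainland: the acid flask, the catalyst vial, the ether can, the fuel sample, the peroxide, the solvent jar | the island: the oxidiser]
3. Smuggler goes to the island with the catalyst vial and the ether can.  [the mainland: the acid flask, the fuel sample, the peroxide, the solvent jar | the island: the catalyst vial, the ether can, the oxidiser]
4. Smuggler goes back to the mainland with the oxidiser.  [the mainland: the acid flask, the fuel sample, the oxidiser, the peroxide, the solvent jar | the island: the catalyst vial, the ether can]
5. Smuggler goes to the island with the fuel sample and the peroxide.  [the mainland: the acid flask, the oxidiser, the solvent jar | the island: the catalyst vial, the ether can, the fuel sample, the peroxide]
6. Smuggler goes back to the mainland with the peroxide.  [the mainland: the acid flask, the oxidiser, the peroxide, the solvent jar | the island: the catalyst vial, the ether can, the fuel sample]
7. Smuggler goes to the island with the peroxide and the solvent jar.  [the mainland: the acid flask, the oxidiser | the island: the catalyst vial, the ether can, the fuel sample, the peroxide, the solvent jar]
8. Smuggler goes back to the mainland with the peroxide.  [the mainland: the acid flask, the oxidiser, the peroxide | the island: the catalyst vial, the ether can, the fuel sample, the solvent jar]
9. Smuggler goes to the island with the acid flask and the peroxide.  [the mainland: the oxidiser | the island: the acid flask, the catalyst vial, the ether can, the fuel sample, the peroxide, the solvent jar]
10. Smuggler goes back to the mainland with the peroxide.  [the mainland: the oxidiser, the peroxide | the island: the acid flask, the catalyst vial, the ether can, the fuel sample, the solvent jar]
11. Smuggler goes to the island with the oxidiser and the peroxide.  [the mainland: — | the island: the acid flask, the catalyst vial, the ether can, the fuel sample, the oxidiser, the peroxide, the solvent jar]

11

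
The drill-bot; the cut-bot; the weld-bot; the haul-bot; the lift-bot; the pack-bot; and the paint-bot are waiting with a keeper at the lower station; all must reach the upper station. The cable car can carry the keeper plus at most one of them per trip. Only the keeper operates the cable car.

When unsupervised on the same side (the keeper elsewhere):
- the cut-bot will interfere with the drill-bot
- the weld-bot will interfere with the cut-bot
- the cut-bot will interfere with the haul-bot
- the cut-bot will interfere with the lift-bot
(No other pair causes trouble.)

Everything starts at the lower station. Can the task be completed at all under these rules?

Following every safe sequence of crossings from the start, the most of the 7 that can be at the upper station as the cable car arrives there on crossings 1, 3, 5, 7 is 1, 2, 3, 4 respectively; the best ever achieved is 4 of 7.
From crossing 9 on, no configuration arises that was not already reachable earlier: only 44 distinct safe configurations (who is on which side, and where the cable car is) can ever be reached, none of them has everyone across, and every continuation just revisits them. So no valid plan exists.

No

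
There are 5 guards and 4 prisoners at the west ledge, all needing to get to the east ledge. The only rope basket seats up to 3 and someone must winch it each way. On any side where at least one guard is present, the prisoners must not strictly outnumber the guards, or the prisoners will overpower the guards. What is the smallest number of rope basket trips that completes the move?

7

Counting alone: each trip to the east ledge takes at most 3 across and each return brings at least 1 back, so after t trips out (and t−1 returns) at most 3t − (t−1) of the 9 are across; that first reaches 9 at t = 4, so at least 7 crossings are needed.
The plan below uses exactly 7 crossings, so it is optimal:
1. 3 prisoners → the east ledge.  (the west ledge: 5G 1P; the east ledge: 0G 3P)
2. 1 prisoner ← the west ledge.  (the west ledge: 5G 2P; the east ledge: 0G 2P)
3. 3 guards → the east ledge.  (the west ledge: 2G 2P; the east ledge: 3G 2P)
4. 1 guard ← the west ledge.  (the west ledge: 3G 2P; the east ledge: 2G 2P)
5. 2 guards and 1 prisoner → the east ledge.  (the west ledge: 1G 1P; the east ledge: 4G 3P)
6. 1 guard ← the west ledge.  (the west ledge: 2G 1P; the east ledge: 3G 3P)
7. 2 guards and 1 prisoner → the east ledge.  (the west ledge: 0G 0P; the east ledge: 5G 4P)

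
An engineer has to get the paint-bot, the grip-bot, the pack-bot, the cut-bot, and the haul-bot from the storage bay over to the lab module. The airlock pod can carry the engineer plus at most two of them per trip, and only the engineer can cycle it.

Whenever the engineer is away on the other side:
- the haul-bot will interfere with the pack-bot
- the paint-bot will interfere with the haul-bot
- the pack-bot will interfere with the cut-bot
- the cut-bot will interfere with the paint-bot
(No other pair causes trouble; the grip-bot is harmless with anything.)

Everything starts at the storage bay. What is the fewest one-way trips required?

Counting alone: the engineer can take at most 2 across per trip to the lab module, so moving all 5 needs at least 3 loaded trips out, with a return between consecutive ones — at least 5 crossings.
The plan below uses exactly 5 crossings, so it is optimal:
1. Engineer goes to the lab module with the pack-bot and the paint-bot.  [the storage bay: the cut-bot, the grip-bot, the haul-bot | the lab module: the pack-bot, the paint-bot]
2. Engineer goes back to the storage bay alone.  [the storage bay: the cut-bot, the grip-bot, the haul-bot | the lab module: the pack-bot, the paint-bot]
3. Engineer goes to the lab module with the grip-bot.  [the storage bay: the cut-bot, the haul-bot | the lab module: the grip-bot, the pack-bot, the paint-bot]
4. Engineer goes back to the storage bay alone.  [the storage bay: the cut-bot, the haul-bot | the lab module: the grip-bot, the pack-bot, the paint-bot]
5. Engineer goes to the lab module with the cut-bot and the haul-bot.  [the storage bay: — | the lab module: the cut-bot, the grip-bot, the haul-bot, the pack-bot, the paint-bot]

5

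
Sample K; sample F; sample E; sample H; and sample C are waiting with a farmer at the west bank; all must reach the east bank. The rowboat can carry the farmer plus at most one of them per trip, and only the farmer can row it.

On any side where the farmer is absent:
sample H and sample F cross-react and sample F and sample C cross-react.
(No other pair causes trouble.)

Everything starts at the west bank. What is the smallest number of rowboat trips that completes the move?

Counting alone: the farmer can take at most 1 across per trip to the east bank, so moving all 5 needs at least 5 loaded trips out, with a return between consecutive ones — at least 9 crossings.
The safety rule pushes this higher. Following every safe sequence of crossings, the most of the 5 that can be at the east bank as the rowboat arrives there on crossing 9 is 4 — never all 5.
So no plan with fewer than 11 crossings exists, and this one achieves 11:
1. Farmer goes to the east bank with sample F.  [the west bank: sample C, sample E, sample H, sample K | the east bank: sample F]
2. Farmer goes back to the west bank alone.  [the west bank: sample C, sample E, sample H, sample K | the east bank: sample F]
3. Farmer goes to the east bank with sample K.  [the west bank: sample C, sample E, sample H | the east bank: sample F, sample K]
4. Farmer goes back to the west bank alone.  [the west bank: sample C, sample E, sample H | the east bank: sample F, sample K]
5. Farmer goes to the east bank with sample E.  [the west bank: sample C, sample H | the east bank: sample E, sample F, sample K]
6. Farmer goes back to the west bank alone.  [the west bank: sample C, sample H | the east bank: sample E, sample F, sample K]
7. Farmer goes to the east bank with sample H.  [the west bank: sample C | the east bank: sample E, sample F, sample H, sample K]
8. Farmer goes back to the west bank with sample F.  [the west bank: sample C, sample F | the east bank: sample E, sample H, sample K]
9. Farmer goes to the east bank with sample C.  [the west bank: sample F | the east bank: sample C, sample E, sample H, sample K]
10. Farmer goes back to the west bank alone.  [the west bank: sample F | the east bank: sample C, sample E, sample H, sample K]
11. Farmer goes to the east bank with sample F.  [the west bank: — | the east bank: sample C, sample E, sample F, sample H, sample K]

11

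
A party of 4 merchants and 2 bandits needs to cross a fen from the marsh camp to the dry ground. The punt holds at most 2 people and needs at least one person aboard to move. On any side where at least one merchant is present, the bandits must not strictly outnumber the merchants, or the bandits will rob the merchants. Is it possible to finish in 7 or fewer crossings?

Counting alone: each trip to the dry ground takes at most 2 across and each return brings at least 1 back, so after t trips out (and t−1 returns) at most 2t − (t−1) of the 6 are across; that first reaches 6 at t = 5, so at least 9 crossings are needed.
Since 7 < 9, 7 crossings cannot be enough. (The shortest complete plan in fact takes 9:)
1. 2 bandits → the dry ground.  (the marsh camp: 4M 0B; the dry ground: 0M 2B)
2. 1 bandit ← the marsh camp.  (the marsh camp: 4M 1B; the dry ground: 0M 1B)
3. 2 merchants → the dry ground.  (the marsh camp: 2M 1B; the dry ground: 2M 1B)
4. 1 bandit ← the marsh camp.  (the marsh camp: 2M 2B; the dry ground: 2M 0B)
5. 2 bandits → the dry ground.  (the marsh camp: 2M 0B; the dry ground: 2M 2B)
6. 1 bandit ← the marsh camp.  (the marsh camp: 2M 1B; the dry ground: 2M 1B)
7. 1 merchant and 1 bandit → the dry ground.  (the marsh camp: 1M 0B; the dry ground: 3M 2B)
8. 1 bandit ← the marsh camp.  (the marsh camp: 1M 1B; the dry ground: 3M 1B)
9. 1 merchant and 1 bandit → the dry ground.  (the marsh camp: 0M 0B; the dry ground: 4M 2B)

No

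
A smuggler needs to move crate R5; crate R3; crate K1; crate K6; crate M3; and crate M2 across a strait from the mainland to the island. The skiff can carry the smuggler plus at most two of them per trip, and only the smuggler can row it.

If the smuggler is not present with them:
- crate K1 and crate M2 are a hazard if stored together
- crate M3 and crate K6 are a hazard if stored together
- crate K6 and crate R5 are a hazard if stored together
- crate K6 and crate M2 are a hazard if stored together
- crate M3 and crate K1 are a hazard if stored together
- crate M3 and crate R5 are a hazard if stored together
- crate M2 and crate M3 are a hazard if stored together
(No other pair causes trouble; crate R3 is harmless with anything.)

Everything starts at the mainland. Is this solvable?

No

Whatever the first load, the items left behind include a forbidden pair without the smuggler. No opening move is safe, so no plan exists.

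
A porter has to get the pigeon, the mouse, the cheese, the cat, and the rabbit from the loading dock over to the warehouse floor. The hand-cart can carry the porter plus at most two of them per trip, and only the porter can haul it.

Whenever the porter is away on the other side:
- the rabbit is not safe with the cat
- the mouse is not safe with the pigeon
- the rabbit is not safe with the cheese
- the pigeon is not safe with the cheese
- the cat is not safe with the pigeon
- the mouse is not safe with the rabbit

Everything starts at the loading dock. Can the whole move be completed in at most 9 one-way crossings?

Yes — this plan uses 7 crossings (≤ 9):
1. Porter goes to the warehouse floor with the pigeon and the rabbit.  [the loading dock: the cat, the cheese, the mouse | the warehouse floor: the pigeon, the rabbit]
2. Porter goes back to the loading dock alone.  [the loading dock: the cat, the cheese, the mouse | the warehouse floor: the pigeon, the rabbit]
3. Porter goes to the warehouse floor with the mouse.  [the loading dock: the cat, the cheese | the warehouse floor: the mouse, the pigeon, the rabbit]
4. Porter goes back to the loading dock with the pigeon and the rabbit.  [the loading dock: the cat, the cheese, the pigeon, the rabbit | the warehouse floor: the mouse]
5. Porter goes to the warehouse floor with the cat and the cheese.  [the loading dock: the pigeon, the rabbit | the warehouse floor: the cat, the cheese, the mouse]
6. Porter goes back to the loading dock alone.  [the loading dock: the pigeon, the rabbit | the warehouse floor: the cat, the cheese, the mouse]
7. Porter goes to the warehouse floor with the pigeon and the rabbit.  [the loading dock: — | the warehouse floor: the cat, the cheese, the mouse, the pigeon, the rabbit]

Yes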